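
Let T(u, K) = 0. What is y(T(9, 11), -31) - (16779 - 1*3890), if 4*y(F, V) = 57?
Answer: -51499/4 ≈ -12875.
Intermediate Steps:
y(F, V) = 57/4 (y(F, V) = (¼)*57 = 57/4)
y(T(9, 11), -31) - (16779 - 1*3890) = 57/4 - (16779 - 1*3890) = 57/4 - (16779 - 3890) = 57/4 - 1*12889 = 57/4 - 12889 = -51499/4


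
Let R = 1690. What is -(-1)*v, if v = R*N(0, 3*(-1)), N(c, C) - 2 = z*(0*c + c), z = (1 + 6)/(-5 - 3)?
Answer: 3380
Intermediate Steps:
z = -7/8 (z = 7/(-8) = 7*(-⅛) = -7/8 ≈ -0.87500)
N(c, C) = 2 - 7*c/8 (N(c, C) = 2 - 7*(0*c + c)/8 = 2 - 7*(0 + c)/8 = 2 - 7*c/8)
v = 3380 (v = 1690*(2 - 7/8*0) = 1690*(2 + 0) = 1690*2 = 3380)
-(-1)*v = -(-1)*3380 = -1*(-3380) = 3380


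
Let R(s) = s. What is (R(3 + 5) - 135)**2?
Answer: 16129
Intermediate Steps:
(R(3 + 5) - 135)**2 = ((3 + 5) - 135)**2 = (8 - 135)**2 = (-127)**2 = 16129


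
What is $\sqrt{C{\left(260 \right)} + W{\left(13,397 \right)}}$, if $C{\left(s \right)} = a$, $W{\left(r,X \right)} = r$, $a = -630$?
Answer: $i \sqrt{617} \approx 24.839 i$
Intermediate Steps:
$C{\left(s \right)} = -630$
$\sqrt{C{\left(260 \right)} + W{\left(13,397 \right)}} = \sqrt{-630 + 13} = \sqrt{-617} = i \sqrt{617}$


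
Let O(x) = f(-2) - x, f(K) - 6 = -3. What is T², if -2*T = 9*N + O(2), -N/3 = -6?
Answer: 26569/4 ≈ 6642.3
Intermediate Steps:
N = 18 (N = -3*(-6) = 18)
f(K) = 3 (f(K) = 6 - 3 = 3)
O(x) = 3 - x
T = -163/2 (T = -(9*18 + (3 - 1*2))/2 = -(162 + (3 - 2))/2 = -(162 + 1)/2 = -½*163 = -163/2 ≈ -81.500)
T² = (-163/2)² = 26569/4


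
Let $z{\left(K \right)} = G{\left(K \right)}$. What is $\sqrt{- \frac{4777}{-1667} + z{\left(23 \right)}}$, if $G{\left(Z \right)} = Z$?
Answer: $\frac{\sqrt{71877706}}{1667} \approx 5.0858$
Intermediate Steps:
$z{\left(K \right)} = K$
$\sqrt{- \frac{4777}{-1667} + z{\left(23 \right)}} = \sqrt{- \frac{4777}{-1667} + 23} = \sqrt{\left(-4777\right) \left(- \frac{1}{1667}\right) + 23} = \sqrt{\frac{4777}{1667} + 23} = \sqrt{\frac{43118}{1667}} = \frac{\sqrt{71877706}}{1667}$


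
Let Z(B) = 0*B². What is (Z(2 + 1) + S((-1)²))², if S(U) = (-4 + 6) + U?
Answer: 9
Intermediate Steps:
S(U) = 2 + U
Z(B) = 0
(Z(2 + 1) + S((-1)²))² = (0 + (2 + (-1)²))² = (0 + (2 + 1))² = (0 + 3)² = 3² = 9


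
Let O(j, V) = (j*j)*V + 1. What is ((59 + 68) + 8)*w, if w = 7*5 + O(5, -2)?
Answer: -1890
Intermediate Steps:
O(j, V) = 1 + V*j**2 (O(j, V) = j**2*V + 1 = V*j**2 + 1 = 1 + V*j**2)
w = -14 (w = 7*5 + (1 - 2*5**2) = 35 + (1 - 2*25) = 35 + (1 - 50) = 35 - 49 = -14)
((59 + 68) + 8)*w = ((59 + 68) + 8)*(-14) = (127 + 8)*(-14) = 135*(-14) = -1890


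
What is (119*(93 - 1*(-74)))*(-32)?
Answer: -635936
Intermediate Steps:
(119*(93 - 1*(-74)))*(-32) = (119*(93 + 74))*(-32) = (119*167)*(-32) = 19873*(-32) = -635936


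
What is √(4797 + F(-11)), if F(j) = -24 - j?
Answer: 4*√299 ≈ 69.167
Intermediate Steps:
√(4797 + F(-11)) = √(4797 + (-24 - 1*(-11))) = √(4797 + (-24 + 11)) = √(4797 - 13) = √4784 = 4*√299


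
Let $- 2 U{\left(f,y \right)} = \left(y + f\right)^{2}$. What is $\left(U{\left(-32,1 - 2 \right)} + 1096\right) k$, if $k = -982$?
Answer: $-541573$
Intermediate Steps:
$U{\left(f,y \right)} = - \frac{\left(f + y\right)^{2}}{2}$ ($U{\left(f,y \right)} = - \frac{\left(y + f\right)^{2}}{2} = - \frac{\left(f + y\right)^{2}}{2}$)
$\left(U{\left(-32,1 - 2 \right)} + 1096\right) k = \left(- \frac{\left(-32 + \left(1 - 2\right)\right)^{2}}{2} + 1096\right) \left(-982\right) = \left(- \frac{\left(-32 - 1\right)^{2}}{2} + 1096\right) \left(-982\right) = \left(- \frac{\left(-33\right)^{2}}{2} + 1096\right) \left(-982\right) = \left(\left(- \frac{1}{2}\right) 1089 + 1096\right) \left(-982\right) = \left(- \frac{1089}{2} + 1096\right) \left(-982\right) = \frac{1103}{2} \left(-982\right) = -541573$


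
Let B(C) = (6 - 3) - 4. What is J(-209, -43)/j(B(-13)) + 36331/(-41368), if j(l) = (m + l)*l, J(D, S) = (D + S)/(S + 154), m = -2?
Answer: -2502551/1530616 ≈ -1.6350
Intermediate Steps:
J(D, S) = (D + S)/(154 + S)
B(C) = -1 (B(C) = 3 - 4 = -1)
j(l) = l*(-2 + l) (j(l) = (-2 + l)*l = l*(-2 + l))
J(-209, -43)/j(B(-13)) + 36331/(-41368) = ((-209 - 43)/(154 - 43))/((-(-2 - 1))) + 36331/(-41368) = (-252/111)/((-1*(-3))) + 36331*(-1/41368) = ((1/111)*(-252))/3 - 36331/41368 = -84/37*1/3 - 36331/41368 = -28/37 - 36331/41368 = -2502551/1530616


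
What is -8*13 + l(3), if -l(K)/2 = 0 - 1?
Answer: -102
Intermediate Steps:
l(K) = 2 (l(K) = -2*(0 - 1) = -2*(-1) = 2)
-8*13 + l(3) = -8*13 + 2 = -104 + 2 = -102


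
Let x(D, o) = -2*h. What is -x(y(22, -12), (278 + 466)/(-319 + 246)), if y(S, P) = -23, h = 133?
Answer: 266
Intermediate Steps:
x(D, o) = -266 (x(D, o) = -2*133 = -266)
-x(y(22, -12), (278 + 466)/(-319 + 246)) = -1*(-266) = 266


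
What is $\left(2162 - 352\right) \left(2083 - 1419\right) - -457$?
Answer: $1202297$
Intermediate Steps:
$\left(2162 - 352\right) \left(2083 - 1419\right) - -457 = 1810 \cdot 664 + 457 = 1201840 + 457 = 1202297$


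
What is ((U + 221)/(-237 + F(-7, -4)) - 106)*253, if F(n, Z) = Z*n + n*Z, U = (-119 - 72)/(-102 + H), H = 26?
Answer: -373206119/13756 ≈ -27130.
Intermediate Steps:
U = 191/76 (U = (-119 - 72)/(-102 + 26) = -191/(-76) = -191*(-1/76) = 191/76 ≈ 2.5132)
F(n, Z) = 2*Z*n (F(n, Z) = Z*n + Z*n = 2*Z*n)
((U + 221)/(-237 + F(-7, -4)) - 106)*253 = ((191/76 + 221)/(-237 + 2*(-4)*(-7)) - 106)*253 = (16987/(76*(-237 + 56)) - 106)*253 = ((16987/76)/(-181) - 106)*253 = ((16987/76)*(-1/181) - 106)*253 = (-16987/13756 - 106)*253 = -1475123/13756*253 = -373206119/13756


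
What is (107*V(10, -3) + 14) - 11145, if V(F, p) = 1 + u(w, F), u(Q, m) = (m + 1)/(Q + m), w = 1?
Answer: -10917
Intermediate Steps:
u(Q, m) = (1 + m)/(Q + m)
V(F, p) = 2 (V(F, p) = 1 + (1 + F)/(1 + F) = 1 + 1 = 2)
(107*V(10, -3) + 14) - 11145 = (107*2 + 14) - 11145 = (214 + 14) - 11145 = 228 - 11145 = -10917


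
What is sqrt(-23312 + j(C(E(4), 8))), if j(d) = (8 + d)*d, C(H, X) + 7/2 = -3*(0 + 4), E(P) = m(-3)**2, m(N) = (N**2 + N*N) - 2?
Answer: I*sqrt(92783)/2 ≈ 152.3*I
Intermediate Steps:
m(N) = -2 + 2*N**2 (m(N) = (N**2 + N**2) - 2 = 2*N**2 - 2 = -2 + 2*N**2)
E(P) = 256 (E(P) = (-2 + 2*(-3)**2)**2 = (-2 + 2*9)**2 = (-2 + 18)**2 = 16**2 = 256)
C(H, X) = -31/2 (C(H, X) = -7/2 - 3*(0 + 4) = -7/2 - 3*4 = -7/2 - 12 = -31/2)
j(d) = d*(8 + d)
sqrt(-23312 + j(C(E(4), 8))) = sqrt(-23312 - 31*(8 - 31/2)/2) = sqrt(-23312 - 31/2*(-15/2)) = sqrt(-23312 + 465/4) = sqrt(-92783/4) = I*sqrt(92783)/2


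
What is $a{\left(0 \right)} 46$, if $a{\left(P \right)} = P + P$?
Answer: $0$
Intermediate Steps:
$a{\left(P \right)} = 2 P$
$a{\left(0 \right)} 46 = 2 \cdot 0 \cdot 46 = 0 \cdot 46 = 0$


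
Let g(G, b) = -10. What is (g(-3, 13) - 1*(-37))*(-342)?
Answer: -9234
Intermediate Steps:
(g(-3, 13) - 1*(-37))*(-342) = (-10 - 1*(-37))*(-342) = (-10 + 37)*(-342) = 27*(-342) = -9234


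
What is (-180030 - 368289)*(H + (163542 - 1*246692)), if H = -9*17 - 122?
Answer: 45743512575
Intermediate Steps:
H = -275 (H = -153 - 122 = -275)
(-180030 - 368289)*(H + (163542 - 1*246692)) = (-180030 - 368289)*(-275 + (163542 - 1*246692)) = -548319*(-275 + (163542 - 246692)) = -548319*(-275 - 83150) = -548319*(-83425) = 45743512575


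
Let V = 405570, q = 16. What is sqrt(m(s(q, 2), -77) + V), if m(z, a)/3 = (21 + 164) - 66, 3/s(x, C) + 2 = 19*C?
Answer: 3*sqrt(45103) ≈ 637.12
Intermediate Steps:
s(x, C) = 3/(-2 + 19*C)
m(z, a) = 357 (m(z, a) = 3*((21 + 164) - 66) = 3*(185 - 66) = 3*119 = 357)
sqrt(m(s(q, 2), -77) + V) = sqrt(357 + 405570) = sqrt(405927) = 3*sqrt(45103)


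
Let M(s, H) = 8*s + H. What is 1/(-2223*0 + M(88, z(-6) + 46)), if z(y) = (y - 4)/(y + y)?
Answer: 6/4505 ≈ 0.0013319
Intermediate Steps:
z(y) = (-4 + y)/(2*y) (z(y) = (-4 + y)/((2*y)) = (-4 + y)*(1/(2*y)) = (-4 + y)/(2*y))
M(s, H) = H + 8*s
1/(-2223*0 + M(88, z(-6) + 46)) = 1/(-2223*0 + (((½)*(-4 - 6)/(-6) + 46) + 8*88)) = 1/(-57*0 + (((½)*(-⅙)*(-10) + 46) + 704)) = 1/(0 + ((⅚ + 46) + 704)) = 1/(0 + (281/6 + 704)) = 1/(0 + 4505/6) = 1/(4505/6) = 6/4505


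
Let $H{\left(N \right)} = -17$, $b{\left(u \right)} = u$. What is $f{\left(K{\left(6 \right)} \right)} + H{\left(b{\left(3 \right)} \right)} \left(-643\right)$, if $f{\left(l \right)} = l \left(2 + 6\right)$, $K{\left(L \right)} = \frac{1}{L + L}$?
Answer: $\frac{32795}{3} \approx 10932.0$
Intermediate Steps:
$K{\left(L \right)} = \frac{1}{2 L}$
$f{\left(l \right)} = 8 l$ ($f{\left(l \right)} = l 8 = 8 l$)
$f{\left(K{\left(6 \right)} \right)} + H{\left(b{\left(3 \right)} \right)} \left(-643\right) = 8 \frac{1}{2 \cdot 6} - -10931 = 8 \cdot \frac{1}{2} \cdot \frac{1}{6} + 10931 = 8 \cdot \frac{1}{12} + 10931 = \frac{2}{3} + 10931 = \frac{32795}{3}$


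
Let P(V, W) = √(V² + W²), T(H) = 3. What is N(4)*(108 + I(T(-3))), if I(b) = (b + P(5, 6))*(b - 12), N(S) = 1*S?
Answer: 324 - 36*√61 ≈ 42.831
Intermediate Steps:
N(S) = S
I(b) = (-12 + b)*(b + √61) (I(b) = (b + √(5² + 6²))*(b - 12) = (b + √(25 + 36))*(-12 + b) = (b + √61)*(-12 + b) = (-12 + b)*(b + √61))
N(4)*(108 + I(T(-3))) = 4*(108 + (3² - 12*3 - 12*√61 + 3*√61)) = 4*(108 + (9 - 36 - 12*√61 + 3*√61)) = 4*(108 + (-27 - 9*√61)) = 4*(81 - 9*√61) = 324 - 36*√61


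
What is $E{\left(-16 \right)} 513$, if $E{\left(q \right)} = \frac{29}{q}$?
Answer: $- \frac{14877}{16} \approx -929.81$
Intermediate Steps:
$E{\left(-16 \right)} 513 = \frac{29}{-16} \cdot 513 = 29 \left(- \frac{1}{16}\right) 513 = \left(- \frac{29}{16}\right) 513 = - \frac{14877}{16}$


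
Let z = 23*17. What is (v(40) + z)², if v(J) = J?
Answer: 185761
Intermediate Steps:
z = 391
(v(40) + z)² = (40 + 391)² = 431² = 185761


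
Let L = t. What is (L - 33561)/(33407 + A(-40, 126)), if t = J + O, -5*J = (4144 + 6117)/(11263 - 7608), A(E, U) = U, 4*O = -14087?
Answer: -2710790069/2451262300 ≈ -1.1059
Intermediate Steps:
O = -14087/4 (O = (1/4)*(-14087) = -14087/4 ≈ -3521.8)
J = -10261/18275 (J = -(4144 + 6117)/(5*(11263 - 7608)) = -10261/(5*3655) = -1/5*10261/3655 = -10261/18275 ≈ -0.56148)
t = -257480969/73100 (t = -10261/18275 - 14087/4 = -257480969/73100 ≈ -3522.3)
L = -257480969/73100 ≈ -3522.3
(L - 33561)/(33407 + A(-40, 126)) = (-257480969/73100 - 33561)/(33407 + 126) = -2710790069/73100/33533 = -2710790069/73100*1/33533 = -2710790069/2451262300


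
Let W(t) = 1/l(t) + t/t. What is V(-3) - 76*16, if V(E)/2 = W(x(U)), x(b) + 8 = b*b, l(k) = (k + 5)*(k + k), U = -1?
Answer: -16995/14 ≈ -1213.9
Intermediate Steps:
l(k) = 2*k*(5 + k) (l(k) = (5 + k)*(2*k) = 2*k*(5 + k))
x(b) = -8 + b² (x(b) = -8 + b*b = -8 + b²)
W(t) = 1 + 1/(2*t*(5 + t)) (W(t) = 1/(2*t*(5 + t)) + t/t = 1*(1/(2*t*(5 + t))) + 1 = 1/(2*t*(5 + t)) + 1 = 1 + 1/(2*t*(5 + t)))
V(E) = 29/14 (V(E) = 2*((½ + (-8 + (-1)²)*(5 + (-8 + (-1)²)))/((-8 + (-1)²)*(5 + (-8 + (-1)²)))) = 2*((½ + (-8 + 1)*(5 + (-8 + 1)))/((-8 + 1)*(5 + (-8 + 1)))) = 2*((½ - 7*(5 - 7))/((-7)*(5 - 7))) = 2*(-⅐*(½ - 7*(-2))/(-2)) = 2*(-⅐*(-½)*(½ + 14)) = 2*(-⅐*(-½)*29/2) = 2*(29/28) = 29/14)
V(-3) - 76*16 = 29/14 - 76*16 = 29/14 - 1216 = -16995/14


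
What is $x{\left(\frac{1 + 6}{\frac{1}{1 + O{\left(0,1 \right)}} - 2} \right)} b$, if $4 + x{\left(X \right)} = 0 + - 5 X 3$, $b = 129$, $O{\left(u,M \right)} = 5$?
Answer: $\frac{75594}{11} \approx 6872.2$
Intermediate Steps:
$x{\left(X \right)} = -4 - 15 X$ ($x{\left(X \right)} = -4 + \left(0 + - 5 X 3\right) = -4 + \left(0 - 15 X\right) = -4 - 15 X$)
$x{\left(\frac{1 + 6}{\frac{1}{1 + O{\left(0,1 \right)}} - 2} \right)} b = \left(-4 - 15 \frac{1 + 6}{\frac{1}{1 + 5} - 2}\right) 129 = \left(-4 - 15 \frac{7}{\frac{1}{6} - 2}\right) 129 = \left(-4 - 15 \frac{7}{- \frac{11}{6}}\right) 129 = \left(-4 - 15 \cdot 7 \left(- \frac{6}{11}\right)\right) 129 = \left(-4 - - \frac{630}{11}\right) 129 = \left(-4 + \frac{630}{11}\right) 129 = \frac{586}{11} \cdot 129 = \frac{75594}{11}$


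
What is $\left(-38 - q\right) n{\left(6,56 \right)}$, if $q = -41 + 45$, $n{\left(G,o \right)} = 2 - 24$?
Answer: $924$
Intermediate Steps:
$n{\left(G,o \right)} = -22$ ($n{\left(G,o \right)} = 2 - 24 = -22$)
$q = 4$
$\left(-38 - q\right) n{\left(6,56 \right)} = \left(-38 - 4\right) \left(-22\right) = \left(-42\right) \left(-22\right) = 924$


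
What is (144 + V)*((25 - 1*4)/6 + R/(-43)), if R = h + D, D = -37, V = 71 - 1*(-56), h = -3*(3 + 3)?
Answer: 111381/86 ≈ 1295.1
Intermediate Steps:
h = -18 (h = -3*6 = -18)
V = 127 (V = 71 + 56 = 127)
R = -55 (R = -18 - 37 = -55)
(144 + V)*((25 - 1*4)/6 + R/(-43)) = (144 + 127)*((25 - 1*4)/6 - 55/(-43)) = 271*((25 - 4)*(⅙) - 55*(-1/43)) = 271*(21*(⅙) + 55/43) = 271*(7/2 + 55/43) = 271*(411/86) = 111381/86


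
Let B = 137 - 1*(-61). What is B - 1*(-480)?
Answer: 678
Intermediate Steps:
B = 198 (B = 137 + 61 = 198)
B - 1*(-480) = 198 - 1*(-480) = 198 + 480 = 678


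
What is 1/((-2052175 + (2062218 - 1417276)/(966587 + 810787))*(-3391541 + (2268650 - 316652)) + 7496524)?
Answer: 888687/2625360139787942410 ≈ 3.3850e-13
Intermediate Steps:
1/((-2052175 + (2062218 - 1417276)/(966587 + 810787))*(-3391541 + (2268650 - 316652)) + 7496524) = 1/((-2052175 + 644942/1777374)*(-3391541 + 1951998) + 7496524) = 1/((-2052175 + 644942*(1/1777374))*(-1439543) + 7496524) = 1/((-2052175 + 322471/888687)*(-1439543) + 7496524) = 1/(-1823740921754/888687*(-1439543) + 7496524) = 1/(2625353477724518422/888687 + 7496524) = 1/(2625360139787942410/888687) = 888687/2625360139787942410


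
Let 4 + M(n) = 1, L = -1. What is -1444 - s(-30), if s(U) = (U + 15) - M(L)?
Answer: -1432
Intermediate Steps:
M(n) = -3 (M(n) = -4 + 1 = -3)
s(U) = 18 + U (s(U) = (U + 15) - 1*(-3) = (15 + U) + 3 = 18 + U)
-1444 - s(-30) = -1444 - (18 - 30) = -1444 - 1*(-12) = -1444 + 12 = -1432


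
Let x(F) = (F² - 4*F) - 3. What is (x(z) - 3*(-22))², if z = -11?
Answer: 51984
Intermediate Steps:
x(F) = -3 + F² - 4*F
(x(z) - 3*(-22))² = ((-3 + (-11)² - 4*(-11)) - 3*(-22))² = ((-3 + 121 + 44) + 66)² = (162 + 66)² = 228² = 51984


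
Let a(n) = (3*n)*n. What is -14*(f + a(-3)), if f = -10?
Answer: -238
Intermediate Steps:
a(n) = 3*n²
-14*(f + a(-3)) = -14*(-10 + 3*(-3)²) = -14*(-10 + 3*9) = -14*(-10 + 27) = -14*17 = -238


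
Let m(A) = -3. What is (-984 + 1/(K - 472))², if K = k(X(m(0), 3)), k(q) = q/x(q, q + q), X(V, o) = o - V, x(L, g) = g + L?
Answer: 1938674723769/2002225 ≈ 9.6826e+5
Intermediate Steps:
x(L, g) = L + g
k(q) = ⅓ (k(q) = q/(q + (q + q)) = q/(q + 2*q) = q/((3*q)) = q*(1/(3*q)) = ⅓)
K = ⅓ ≈ 0.33333
(-984 + 1/(K - 472))² = (-984 + 1/(⅓ - 472))² = (-984 + 1/(-1415/3))² = (-984 - 3/1415)² = (-1392363/1415)² = 1938674723769/2002225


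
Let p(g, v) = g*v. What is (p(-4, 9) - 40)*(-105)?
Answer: 7980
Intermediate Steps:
(p(-4, 9) - 40)*(-105) = (-4*9 - 40)*(-105) = (-36 - 40)*(-105) = -76*(-105) = 7980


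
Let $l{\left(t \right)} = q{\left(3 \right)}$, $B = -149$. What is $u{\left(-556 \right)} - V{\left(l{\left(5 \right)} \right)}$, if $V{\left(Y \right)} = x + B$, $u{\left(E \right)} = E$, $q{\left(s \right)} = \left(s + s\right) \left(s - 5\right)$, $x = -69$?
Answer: $-338$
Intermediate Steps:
$q{\left(s \right)} = 2 s \left(-5 + s\right)$
$l{\left(t \right)} = -12$ ($l{\left(t \right)} = 2 \cdot 3 \left(-5 + 3\right) = 2 \cdot 3 \left(-2\right) = -12$)
$V{\left(Y \right)} = -218$ ($V{\left(Y \right)} = -69 - 149 = -218$)
$u{\left(-556 \right)} - V{\left(l{\left(5 \right)} \right)} = -556 - -218 = -556 + 218 = -338$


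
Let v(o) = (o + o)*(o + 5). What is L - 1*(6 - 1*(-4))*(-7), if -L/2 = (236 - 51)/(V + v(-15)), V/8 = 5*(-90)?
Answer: 23137/330 ≈ 70.112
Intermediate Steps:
v(o) = 2*o*(5 + o) (v(o) = (2*o)*(5 + o) = 2*o*(5 + o))
V = -3600 (V = 8*(5*(-90)) = 8*(-450) = -3600)
L = 37/330 (L = -2*(236 - 51)/(-3600 + 2*(-15)*(5 - 15)) = -370/(-3600 + 2*(-15)*(-10)) = -370/(-3600 + 300) = -370/(-3300) = -370*(-1)/3300 = -2*(-37/660) = 37/330 ≈ 0.11212)
L - 1*(6 - 1*(-4))*(-7) = 37/330 - 1*(6 - 1*(-4))*(-7) = 37/330 - 1*(6 + 4)*(-7) = 37/330 - 1*10*(-7) = 37/330 - 10*(-7) = 37/330 - 1*(-70) = 37/330 + 70 = 23137/330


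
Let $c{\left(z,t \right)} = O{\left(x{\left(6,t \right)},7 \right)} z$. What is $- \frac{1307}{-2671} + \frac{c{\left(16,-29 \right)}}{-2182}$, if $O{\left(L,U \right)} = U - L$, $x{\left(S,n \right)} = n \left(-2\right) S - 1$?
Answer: $\frac{8691057}{2914061} \approx 2.9825$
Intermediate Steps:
$x{\left(S,n \right)} = -1 - 2 S n$ ($x{\left(S,n \right)} = - 2 n S - 1 = - 2 S n - 1 = -1 - 2 S n$)
$c{\left(z,t \right)} = z \left(8 + 12 t\right)$ ($c{\left(z,t \right)} = \left(7 - \left(-1 - 12 t\right)\right) z = \left(7 + \left(1 + 12 t\right)\right) z = \left(8 + 12 t\right) z = z \left(8 + 12 t\right)$)
$- \frac{1307}{-2671} + \frac{c{\left(16,-29 \right)}}{-2182} = - \frac{1307}{-2671} + \frac{4 \cdot 16 \left(2 + 3 \left(-29\right)\right)}{-2182} = \left(-1307\right) \left(- \frac{1}{2671}\right) + 4 \cdot 16 \left(2 - 87\right) \left(- \frac{1}{2182}\right) = \frac{1307}{2671} + 4 \cdot 16 \left(-85\right) \left(- \frac{1}{2182}\right) = \frac{1307}{2671} - - \frac{2720}{1091} = \frac{1307}{2671} + \frac{2720}{1091} = \frac{8691057}{2914061}$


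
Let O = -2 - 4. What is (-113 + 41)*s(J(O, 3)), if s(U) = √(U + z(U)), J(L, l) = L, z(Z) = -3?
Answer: -216*I ≈ -216.0*I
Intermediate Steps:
O = -6
s(U) = √(-3 + U) (s(U) = √(U - 3) = √(-3 + U))
(-113 + 41)*s(J(O, 3)) = (-113 + 41)*√(-3 - 6) = -216*I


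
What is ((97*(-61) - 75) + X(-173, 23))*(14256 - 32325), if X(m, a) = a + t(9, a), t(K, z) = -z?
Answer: 108269448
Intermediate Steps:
X(m, a) = 0 (X(m, a) = a - a = 0)
((97*(-61) - 75) + X(-173, 23))*(14256 - 32325) = ((97*(-61) - 75) + 0)*(14256 - 32325) = ((-5917 - 75) + 0)*(-18069) = (-5992 + 0)*(-18069) = -5992*(-18069) = 108269448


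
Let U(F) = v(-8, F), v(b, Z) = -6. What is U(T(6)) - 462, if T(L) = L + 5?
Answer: -468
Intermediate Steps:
T(L) = 5 + L
U(F) = -6
U(T(6)) - 462 = -6 - 462 = -468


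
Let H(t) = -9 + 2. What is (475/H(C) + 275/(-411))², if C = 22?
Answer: 38868122500/8277129 ≈ 4695.8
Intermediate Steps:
H(t) = -7
(475/H(C) + 275/(-411))² = (475/(-7) + 275/(-411))² = (475*(-⅐) + 275*(-1/411))² = (-475/7 - 275/411)² = (-197150/2877)² = 38868122500/8277129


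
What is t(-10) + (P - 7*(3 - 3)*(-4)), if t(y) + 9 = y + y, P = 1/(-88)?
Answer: -2553/88 ≈ -29.011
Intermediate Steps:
P = -1/88 ≈ -0.011364
t(y) = -9 + 2*y (t(y) = -9 + (y + y) = -9 + 2*y)
t(-10) + (P - 7*(3 - 3)*(-4)) = (-9 + 2*(-10)) + (-1/88 - 7*(3 - 3)*(-4)) = (-9 - 20) + (-1/88 - 0*(-4)) = -29 + (-1/88 - 7*0) = -29 + (-1/88 + 0) = -29 - 1/88 = -2553/88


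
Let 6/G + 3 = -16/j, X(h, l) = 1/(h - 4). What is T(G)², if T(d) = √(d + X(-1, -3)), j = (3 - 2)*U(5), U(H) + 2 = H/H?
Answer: 17/65 ≈ 0.26154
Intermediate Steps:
U(H) = -1 (U(H) = -2 + H/H = -2 + 1 = -1)
j = -1 (j = (3 - 2)*(-1) = 1*(-1) = -1)
X(h, l) = 1/(-4 + h)
G = 6/13 (G = 6/(-3 - 16/(-1)) = 6/(-3 - 16*(-1)) = 6/(-3 + 16) = 6/13 ≈ 0.46154)
T(d) = √(-⅕ + d) (T(d) = √(d + 1/(-4 - 1)) = √(d + 1/(-5)) = √(d - ⅕) = √(-⅕ + d))
T(G)² = (√(-5 + 25*(6/13))/5)² = (√(-5 + 150/13)/5)² = (√(85/13)/5)² = ((√1105/13)/5)² = (√1105/65)² = 17/65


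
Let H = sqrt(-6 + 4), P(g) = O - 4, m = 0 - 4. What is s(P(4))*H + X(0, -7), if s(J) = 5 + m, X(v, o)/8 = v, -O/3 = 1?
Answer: I*sqrt(2) ≈ 1.4142*I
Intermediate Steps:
O = -3 (O = -3*1 = -3)
m = -4
X(v, o) = 8*v
P(g) = -7 (P(g) = -3 - 4 = -7)
H = I*sqrt(2) (H = sqrt(-2) = I*sqrt(2) ≈ 1.4142*I)
s(J) = 1 (s(J) = 5 - 4 = 1)
s(P(4))*H + X(0, -7) = 1*(I*sqrt(2)) + 8*0 = I*sqrt(2) + 0 = I*sqrt(2)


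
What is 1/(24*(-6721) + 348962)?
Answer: 1/187658 ≈ 5.3288e-6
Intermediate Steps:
1/(24*(-6721) + 348962) = 1/(-161304 + 348962) = 1/187658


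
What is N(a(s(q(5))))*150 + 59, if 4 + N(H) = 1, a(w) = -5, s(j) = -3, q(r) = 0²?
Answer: -391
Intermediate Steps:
q(r) = 0
N(H) = -3 (N(H) = -4 + 1 = -3)
N(a(s(q(5))))*150 + 59 = -3*150 + 59 = -450 + 59 = -391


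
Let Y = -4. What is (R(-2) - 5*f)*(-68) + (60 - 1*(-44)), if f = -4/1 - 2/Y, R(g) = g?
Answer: -950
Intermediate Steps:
f = -7/2 (f = -4/1 - 2/(-4) = -4*1 - 2*(-¼) = -4 + ½ = -7/2 ≈ -3.5000)
(R(-2) - 5*f)*(-68) + (60 - 1*(-44)) = (-2 - 5*(-7/2))*(-68) + (60 - 1*(-44)) = (-2 + 35/2)*(-68) + (60 + 44) = (31/2)*(-68) + 104 = -1054 + 104 = -950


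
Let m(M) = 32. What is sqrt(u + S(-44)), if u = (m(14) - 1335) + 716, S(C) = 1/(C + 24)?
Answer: I*sqrt(58705)/10 ≈ 24.229*I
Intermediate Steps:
S(C) = 1/(24 + C)
u = -587 (u = (32 - 1335) + 716 = -1303 + 716 = -587)
sqrt(u + S(-44)) = sqrt(-587 + 1/(24 - 44)) = sqrt(-587 + 1/(-20)) = sqrt(-587 - 1/20) = sqrt(-11741/20) = I*sqrt(58705)/10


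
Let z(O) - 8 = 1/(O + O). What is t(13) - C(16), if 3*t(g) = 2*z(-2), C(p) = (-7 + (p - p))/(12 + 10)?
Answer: 181/33 ≈ 5.4848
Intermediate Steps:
C(p) = -7/22 (C(p) = (-7 + 0)/22 = -7*1/22 = -7/22)
z(O) = 8 + 1/(2*O) (z(O) = 8 + 1/(O + O) = 8 + 1/(2*O))
t(g) = 31/6 (t(g) = (2*(8 + (½)/(-2)))/3 = (2*(8 + (½)*(-½)))/3 = (2*(8 - ¼))/3 = (2*(31/4))/3 = (⅓)*(31/2) = 31/6)
t(13) - C(16) = 31/6 - 1*(-7/22) = 31/6 + 7/22 = 181/33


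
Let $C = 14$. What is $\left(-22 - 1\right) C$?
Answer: $-322$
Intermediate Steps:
$\left(-22 - 1\right) C = \left(-22 - 1\right) 14 = \left(-23\right) 14 = -322$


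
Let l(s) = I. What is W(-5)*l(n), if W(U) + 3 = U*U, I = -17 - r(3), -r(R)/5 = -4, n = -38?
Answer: -814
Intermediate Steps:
r(R) = 20 (r(R) = -5*(-4) = 20)
I = -37 (I = -17 - 1*20 = -17 - 20 = -37)
l(s) = -37
W(U) = -3 + U² (W(U) = -3 + U*U = -3 + U²)
W(-5)*l(n) = (-3 + (-5)²)*(-37) = (-3 + 25)*(-37) = 22*(-37) = -814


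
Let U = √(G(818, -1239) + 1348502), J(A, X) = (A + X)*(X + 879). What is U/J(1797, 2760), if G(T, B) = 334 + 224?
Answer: 2*√337265/16582923 ≈ 7.0041e-5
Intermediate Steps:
G(T, B) = 558
J(A, X) = (879 + X)*(A + X) (J(A, X) = (A + X)*(879 + X) = (879 + X)*(A + X))
U = 2*√337265 (U = √(558 + 1348502) = √1349060 = 2*√337265 ≈ 1161.5)
U/J(1797, 2760) = (2*√337265)/(2760² + 879*1797 + 879*2760 + 1797*2760) = (2*√337265)/(7617600 + 1579563 + 2426040 + 4959720) = (2*√337265)/16582923 = (2*√337265)*(1/16582923) = 2*√337265/16582923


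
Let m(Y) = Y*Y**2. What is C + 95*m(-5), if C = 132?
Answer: -11743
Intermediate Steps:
m(Y) = Y**3
C + 95*m(-5) = 132 + 95*(-5)**3 = 132 + 95*(-125) = 132 - 11875 = -11743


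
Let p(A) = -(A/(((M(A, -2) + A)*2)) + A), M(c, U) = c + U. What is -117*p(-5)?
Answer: -4485/8 ≈ -560.63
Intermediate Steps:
M(c, U) = U + c
p(A) = -A - A/(-4 + 4*A) (p(A) = -(A/((((-2 + A) + A)*2)) + A) = -(A/(((-2 + 2*A)*2)) + A) = -(A/(-4 + 4*A) + A) = -(A + A/(-4 + 4*A)) = -A - A/(-4 + 4*A))
-117*p(-5) = -117*(-5)*(3 - 4*(-5))/(4*(-1 - 5)) = -117*(-5)*(3 + 20)/(4*(-6)) = -117*(-5)*(-1)*23/(4*6) = -117*115/24 = -4485/8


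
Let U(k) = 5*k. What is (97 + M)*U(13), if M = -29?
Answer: 4420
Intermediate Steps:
(97 + M)*U(13) = (97 - 29)*(5*13) = 68*65 = 4420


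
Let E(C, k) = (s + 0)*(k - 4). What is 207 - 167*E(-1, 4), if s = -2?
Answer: 207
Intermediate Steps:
E(C, k) = 8 - 2*k (E(C, k) = (-2 + 0)*(k - 4) = -2*(-4 + k) = 8 - 2*k)
207 - 167*E(-1, 4) = 207 - 167*(8 - 2*4) = 207 - 167*(8 - 8) = 207 - 167*0 = 207 + 0 = 207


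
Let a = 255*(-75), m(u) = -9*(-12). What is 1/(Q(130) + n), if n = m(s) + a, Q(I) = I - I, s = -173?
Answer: -1/19017 ≈ -5.2585e-5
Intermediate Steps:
m(u) = 108
a = -19125
Q(I) = 0
n = -19017 (n = 108 - 19125 = -19017)
1/(Q(130) + n) = 1/(0 - 19017) = 1/(-19017) = -1/19017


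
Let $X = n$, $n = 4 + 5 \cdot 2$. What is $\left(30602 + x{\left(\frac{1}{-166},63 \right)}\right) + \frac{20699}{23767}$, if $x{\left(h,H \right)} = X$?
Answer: $\frac{727671171}{23767} \approx 30617.0$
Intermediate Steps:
$n = 14$ ($n = 4 + 10 = 14$)
$X = 14$
$x{\left(h,H \right)} = 14$
$\left(30602 + x{\left(\frac{1}{-166},63 \right)}\right) + \frac{20699}{23767} = \left(30602 + 14\right) + \frac{20699}{23767} = 30616 + 20699 \cdot \frac{1}{23767} = 30616 + \frac{20699}{23767} = \frac{727671171}{23767}$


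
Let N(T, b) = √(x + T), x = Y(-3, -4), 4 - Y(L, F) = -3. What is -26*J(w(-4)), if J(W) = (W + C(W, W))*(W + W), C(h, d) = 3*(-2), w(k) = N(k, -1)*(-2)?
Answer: -624 - 624*√3 ≈ -1704.8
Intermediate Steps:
Y(L, F) = 7 (Y(L, F) = 4 - 1*(-3) = 4 + 3 = 7)
x = 7
N(T, b) = √(7 + T)
w(k) = -2*√(7 + k) (w(k) = √(7 + k)*(-2) = -2*√(7 + k))
C(h, d) = -6
J(W) = 2*W*(-6 + W) (J(W) = (W - 6)*(W + W) = (-6 + W)*(2*W) = 2*W*(-6 + W))
-26*J(w(-4)) = -52*(-2*√(7 - 4))*(-6 - 2*√(7 - 4)) = -52*(-2*√3)*(-6 - 2*√3) = -(-104)*√3*(-6 - 2*√3) = 104*√3*(-6 - 2*√3)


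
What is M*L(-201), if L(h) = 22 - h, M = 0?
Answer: 0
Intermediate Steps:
M*L(-201) = 0*(22 - 1*(-201)) = 0*(22 + 201) = 0*223 = 0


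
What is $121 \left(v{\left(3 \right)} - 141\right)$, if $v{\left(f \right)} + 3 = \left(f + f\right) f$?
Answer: $-15246$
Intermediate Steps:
$v{\left(f \right)} = -3 + 2 f^{2}$ ($v{\left(f \right)} = -3 + \left(f + f\right) f = -3 + 2 f f = -3 + 2 f^{2}$)
$121 \left(v{\left(3 \right)} - 141\right) = 121 \left(\left(-3 + 2 \cdot 3^{2}\right) - 141\right) = 121 \left(\left(-3 + 2 \cdot 9\right) - 141\right) = 121 \left(\left(-3 + 18\right) - 141\right) = 121 \left(15 - 141\right) = 121 \left(-126\right) = -15246$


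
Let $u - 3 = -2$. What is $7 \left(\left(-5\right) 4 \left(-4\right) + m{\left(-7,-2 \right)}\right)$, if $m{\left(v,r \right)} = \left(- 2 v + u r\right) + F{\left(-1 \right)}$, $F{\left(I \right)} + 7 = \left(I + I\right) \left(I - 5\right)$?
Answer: $679$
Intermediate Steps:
$u = 1$ ($u = 3 - 2 = 1$)
$F{\left(I \right)} = -7 + 2 I \left(-5 + I\right)$ ($F{\left(I \right)} = -7 + \left(I + I\right) \left(I - 5\right) = -7 + 2 I \left(-5 + I\right)$)
$m{\left(v,r \right)} = 5 + r - 2 v$ ($m{\left(v,r \right)} = \left(- 2 v + 1 r\right) - \left(-3 - 2\right) = \left(- 2 v + r\right) + \left(-7 + 10 + 2 \cdot 1\right) = \left(r - 2 v\right) + \left(-7 + 10 + 2\right) = \left(r - 2 v\right) + 5 = 5 + r - 2 v$)
$7 \left(\left(-5\right) 4 \left(-4\right) + m{\left(-7,-2 \right)}\right) = 7 \left(\left(-5\right) 4 \left(-4\right) - -17\right) = 7 \left(\left(-20\right) \left(-4\right) + \left(5 - 2 + 14\right)\right) = 7 \left(80 + 17\right) = 7 \cdot 97 = 679$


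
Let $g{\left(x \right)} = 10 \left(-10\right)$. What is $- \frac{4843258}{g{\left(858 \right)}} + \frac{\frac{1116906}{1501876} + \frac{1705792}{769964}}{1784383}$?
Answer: $\frac{156152954195115685045614}{3224130413654796425} \approx 48433.0$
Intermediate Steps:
$g{\left(x \right)} = -100$
$- \frac{4843258}{g{\left(858 \right)}} + \frac{\frac{1116906}{1501876} + \frac{1705792}{769964}}{1784383} = - \frac{4843258}{-100} + \frac{\frac{1116906}{1501876} + \frac{1705792}{769964}}{1784383} = \left(-4843258\right) \left(- \frac{1}{100}\right) + \left(1116906 \cdot \frac{1}{1501876} + 1705792 \cdot \frac{1}{769964}\right) \frac{1}{1784383} = \frac{2421629}{50} + \left(\frac{558453}{750938} + \frac{426448}{192491}\right) \frac{1}{1784383} = \frac{2421629}{50} + \frac{427733184647}{144548806558} \cdot \frac{1}{1784383} = \frac{2421629}{50} + \frac{427733184647}{257930433092383714} = \frac{156152954195115685045614}{3224130413654796425}$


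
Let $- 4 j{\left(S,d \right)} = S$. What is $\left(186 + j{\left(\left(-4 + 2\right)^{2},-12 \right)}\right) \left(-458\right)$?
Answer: $-84730$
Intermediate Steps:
$j{\left(S,d \right)} = - \frac{S}{4}$
$\left(186 + j{\left(\left(-4 + 2\right)^{2},-12 \right)}\right) \left(-458\right) = \left(186 - \frac{\left(-4 + 2\right)^{2}}{4}\right) \left(-458\right) = \left(186 - \frac{\left(-2\right)^{2}}{4}\right) \left(-458\right) = \left(186 - 1\right) \left(-458\right) = 185 \left(-458\right) = -84730$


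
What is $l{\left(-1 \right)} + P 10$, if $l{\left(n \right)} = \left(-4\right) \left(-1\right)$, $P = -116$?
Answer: $-1156$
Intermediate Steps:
$l{\left(n \right)} = 4$
$l{\left(-1 \right)} + P 10 = 4 - 1160 = -1156$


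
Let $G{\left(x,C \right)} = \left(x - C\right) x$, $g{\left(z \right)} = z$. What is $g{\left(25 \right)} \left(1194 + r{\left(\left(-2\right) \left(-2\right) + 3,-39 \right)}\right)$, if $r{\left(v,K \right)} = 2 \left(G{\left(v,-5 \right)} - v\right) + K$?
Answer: $32725$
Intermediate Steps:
$G{\left(x,C \right)} = x \left(x - C\right)$
$r{\left(v,K \right)} = K - 2 v + 2 v \left(5 + v\right)$ ($r{\left(v,K \right)} = 2 \left(v \left(v - -5\right) - v\right) + K = 2 \left(v \left(v + 5\right) - v\right) + K = 2 \left(v \left(5 + v\right) - v\right) + K = 2 \left(- v + v \left(5 + v\right)\right) + K = \left(- 2 v + 2 v \left(5 + v\right)\right) + K = K - 2 v + 2 v \left(5 + v\right)$)
$g{\left(25 \right)} \left(1194 + r{\left(\left(-2\right) \left(-2\right) + 3,-39 \right)}\right) = 25 \left(1194 + \left(-39 + 2 \left(\left(-2\right) \left(-2\right) + 3\right)^{2} + 8 \left(\left(-2\right) \left(-2\right) + 3\right)\right)\right) = 25 \left(1194 + \left(-39 + 2 \left(4 + 3\right)^{2} + 8 \left(4 + 3\right)\right)\right) = 25 \left(1194 + \left(-39 + 2 \cdot 7^{2} + 8 \cdot 7\right)\right) = 25 \left(1194 + \left(-39 + 2 \cdot 49 + 56\right)\right) = 25 \left(1194 + \left(-39 + 98 + 56\right)\right) = 25 \left(1194 + 115\right) = 25 \cdot 1309 = 32725$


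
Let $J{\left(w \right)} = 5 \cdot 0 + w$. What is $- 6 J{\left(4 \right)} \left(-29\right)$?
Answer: $696$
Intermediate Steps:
$J{\left(w \right)} = w$ ($J{\left(w \right)} = 0 + w = w$)
$- 6 J{\left(4 \right)} \left(-29\right) = \left(-6\right) 4 \left(-29\right) = \left(-24\right) \left(-29\right) = 696$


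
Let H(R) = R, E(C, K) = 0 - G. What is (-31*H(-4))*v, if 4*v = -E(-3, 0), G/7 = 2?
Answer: 434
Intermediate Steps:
G = 14 (G = 7*2 = 14)
E(C, K) = -14 (E(C, K) = 0 - 1*14 = 0 - 14 = -14)
v = 7/2 (v = (-1*(-14))/4 = (1/4)*14 = 7/2 ≈ 3.5000)
(-31*H(-4))*v = -31*(-4)*(7/2) = 124*(7/2) = 434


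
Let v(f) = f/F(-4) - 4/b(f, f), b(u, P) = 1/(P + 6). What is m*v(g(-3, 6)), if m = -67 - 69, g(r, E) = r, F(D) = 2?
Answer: 1836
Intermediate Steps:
b(u, P) = 1/(6 + P)
v(f) = -24 - 7*f/2 (v(f) = f/2 - (24 + 4*f) = f*(½) - 4*(6 + f) = f/2 + (-24 - 4*f) = -24 - 7*f/2)
m = -136
m*v(g(-3, 6)) = -136*(-24 - 7/2*(-3)) = -136*(-24 + 21/2) = -136*(-27/2) = 1836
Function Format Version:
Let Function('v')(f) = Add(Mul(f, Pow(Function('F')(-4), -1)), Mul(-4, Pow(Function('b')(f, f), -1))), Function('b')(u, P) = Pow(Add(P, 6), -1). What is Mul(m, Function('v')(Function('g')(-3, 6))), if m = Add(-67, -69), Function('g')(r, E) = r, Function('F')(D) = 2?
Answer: 1836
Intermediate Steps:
Function('b')(u, P) = Pow(Add(6, P), -1)
Function('v')(f) = Add(-24, Mul(Rational(-7, 2), f)) (Function('v')(f) = Add(Mul(f, Pow(2, -1)), Mul(-4, Pow(Pow(Add(6, f), -1), -1))) = Add(Mul(f, Rational(1, 2)), Mul(-4, Add(6, f))) = Add(Mul(Rational(1, 2), f), Add(-24, Mul(-4, f))) = Add(-24, Mul(Rational(-7, 2), f)))
m = -136
Mul(m, Function('v')(Function('g')(-3, 6))) = Mul(-136, Add(-24, Mul(Rational(-7, 2), -3))) = Mul(-136, Add(-24, Rational(21, 2))) = Mul(-136, Rational(-27, 2)) = 1836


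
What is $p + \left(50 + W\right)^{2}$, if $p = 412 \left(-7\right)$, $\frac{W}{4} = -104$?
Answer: $131072$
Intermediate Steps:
$W = -416$ ($W = 4 \left(-104\right) = -416$)
$p = -2884$
$p + \left(50 + W\right)^{2} = -2884 + \left(50 - 416\right)^{2} = -2884 + \left(-366\right)^{2} = -2884 + 133956 = 131072$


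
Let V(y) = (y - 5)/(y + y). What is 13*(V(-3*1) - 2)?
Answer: -26/3 ≈ -8.6667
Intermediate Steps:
V(y) = (-5 + y)/(2*y) (V(y) = (-5 + y)/((2*y)) = (-5 + y)*(1/(2*y)) = (-5 + y)/(2*y))
13*(V(-3*1) - 2) = 13*((-5 - 3*1)/(2*((-3*1))) - 2) = 13*((½)*(-5 - 3)/(-3) - 2) = 13*((½)*(-⅓)*(-8) - 2) = 13*(4/3 - 2) = 13*(-⅔) = -26/3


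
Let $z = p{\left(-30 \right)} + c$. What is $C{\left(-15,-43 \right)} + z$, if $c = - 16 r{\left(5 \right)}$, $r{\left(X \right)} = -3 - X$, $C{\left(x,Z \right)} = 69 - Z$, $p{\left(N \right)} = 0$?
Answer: $240$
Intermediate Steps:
$c = 128$ ($c = - 16 \left(-3 - 5\right) = \left(-16\right) \left(-8\right) = 128$)
$z = 128$ ($z = 0 + 128 = 128$)
$C{\left(-15,-43 \right)} + z = \left(69 - -43\right) + 128 = \left(69 + 43\right) + 128 = 112 + 128 = 240$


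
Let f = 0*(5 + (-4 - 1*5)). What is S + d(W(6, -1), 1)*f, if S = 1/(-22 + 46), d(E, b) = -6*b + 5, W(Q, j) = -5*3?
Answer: 1/24 ≈ 0.041667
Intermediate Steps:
W(Q, j) = -15
d(E, b) = 5 - 6*b
S = 1/24 ≈ 0.041667
f = 0 (f = 0*(5 + (-4 - 5)) = 0*(5 - 9) = 0*(-4) = 0)
S + d(W(6, -1), 1)*f = 1/24 + (5 - 6*1)*0 = 1/24 + (5 - 6)*0 = 1/24 - 1*0 = 1/24 + 0 = 1/24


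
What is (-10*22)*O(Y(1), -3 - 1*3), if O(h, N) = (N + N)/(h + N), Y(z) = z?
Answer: -528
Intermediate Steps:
O(h, N) = 2*N/(N + h) (O(h, N) = (2*N)/(N + h) = 2*N/(N + h))
(-10*22)*O(Y(1), -3 - 1*3) = (-10*22)*(2*(-3 - 1*3)/((-3 - 1*3) + 1)) = -440*(-3 - 3)/((-3 - 3) + 1) = -440*(-6)/(-6 + 1) = -440*(-6)/(-5) = -440*(-6)*(-1)/5 = -220*12/5 = -528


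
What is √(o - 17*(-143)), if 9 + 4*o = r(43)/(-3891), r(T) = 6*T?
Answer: √16342548893/2594 ≈ 49.282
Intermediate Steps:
o = -11759/5188 (o = -9/4 + ((6*43)/(-3891))/4 = -9/4 + (258*(-1/3891))/4 = -9/4 + (¼)*(-86/1297) = -9/4 - 43/2594 = -11759/5188 ≈ -2.2666)
√(o - 17*(-143)) = √(-11759/5188 - 17*(-143)) = √(-11759/5188 + 2431) = √(12600269/5188) = √16342548893/2594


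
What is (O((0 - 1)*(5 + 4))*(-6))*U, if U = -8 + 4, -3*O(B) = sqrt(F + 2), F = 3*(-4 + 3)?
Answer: -8*I ≈ -8.0*I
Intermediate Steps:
F = -3 (F = 3*(-1) = -3)
O(B) = -I/3 (O(B) = -sqrt(-3 + 2)/3 = -I/3)
U = -4
(O((0 - 1)*(5 + 4))*(-6))*U = (-I/3*(-6))*(-4) = (2*I)*(-4) = -8*I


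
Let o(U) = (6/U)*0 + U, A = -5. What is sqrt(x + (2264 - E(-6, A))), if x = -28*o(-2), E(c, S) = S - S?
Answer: 4*sqrt(145) ≈ 48.166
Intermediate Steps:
E(c, S) = 0
o(U) = U (o(U) = 0 + U = U)
x = 56 (x = -28*(-2) = 56)
sqrt(x + (2264 - E(-6, A))) = sqrt(56 + (2264 - 1*0)) = sqrt(56 + (2264 + 0)) = sqrt(56 + 2264) = sqrt(2320) = 4*sqrt(145)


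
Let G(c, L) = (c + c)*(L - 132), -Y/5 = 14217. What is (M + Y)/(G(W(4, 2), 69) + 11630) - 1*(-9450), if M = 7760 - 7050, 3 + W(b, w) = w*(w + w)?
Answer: 831037/88 ≈ 9443.6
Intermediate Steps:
W(b, w) = -3 + 2*w**2 (W(b, w) = -3 + w*(w + w) = -3 + w*(2*w) = -3 + 2*w**2)
M = 710
Y = -71085 (Y = -5*14217 = -71085)
G(c, L) = 2*c*(-132 + L) (G(c, L) = (2*c)*(-132 + L) = 2*c*(-132 + L))
(M + Y)/(G(W(4, 2), 69) + 11630) - 1*(-9450) = (710 - 71085)/(2*(-3 + 2*2**2)*(-132 + 69) + 11630) - 1*(-9450) = -70375/(2*(-3 + 2*4)*(-63) + 11630) + 9450 = -70375/(2*(-3 + 8)*(-63) + 11630) + 9450 = -70375/(2*5*(-63) + 11630) + 9450 = -70375/(-630 + 11630) + 9450 = -70375/11000 + 9450 = -70375*1/11000 + 9450 = -563/88 + 9450 = 831037/88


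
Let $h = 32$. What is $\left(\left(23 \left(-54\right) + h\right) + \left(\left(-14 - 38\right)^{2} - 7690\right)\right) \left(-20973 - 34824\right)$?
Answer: $345718212$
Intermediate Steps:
$\left(\left(23 \left(-54\right) + h\right) + \left(\left(-14 - 38\right)^{2} - 7690\right)\right) \left(-20973 - 34824\right) = \left(\left(23 \left(-54\right) + 32\right) + \left(\left(-14 - 38\right)^{2} - 7690\right)\right) \left(-20973 - 34824\right) = \left(\left(-1242 + 32\right) - \left(7690 - \left(-52\right)^{2}\right)\right) \left(-55797\right) = \left(-1210 + \left(2704 - 7690\right)\right) \left(-55797\right) = \left(-1210 - 4986\right) \left(-55797\right) = \left(-6196\right) \left(-55797\right) = 345718212$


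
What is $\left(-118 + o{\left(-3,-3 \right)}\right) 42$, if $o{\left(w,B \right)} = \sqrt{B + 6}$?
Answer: $-4956 + 42 \sqrt{3} \approx -4883.3$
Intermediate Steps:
$o{\left(w,B \right)} = \sqrt{6 + B}$
$\left(-118 + o{\left(-3,-3 \right)}\right) 42 = \left(-118 + \sqrt{6 - 3}\right) 42 = \left(-118 + \sqrt{3}\right) 42 = -4956 + 42 \sqrt{3}$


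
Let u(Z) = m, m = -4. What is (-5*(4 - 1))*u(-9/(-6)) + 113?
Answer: 173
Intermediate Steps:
u(Z) = -4
(-5*(4 - 1))*u(-9/(-6)) + 113 = -5*(4 - 1)*(-4) + 113 = -5*3*(-4) + 113 = -15*(-4) + 113 = 60 + 113 = 173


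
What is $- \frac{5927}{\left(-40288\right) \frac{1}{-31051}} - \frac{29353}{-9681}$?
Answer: $- \frac{1780501666973}{390028128} \approx -4565.1$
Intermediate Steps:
$- \frac{5927}{\left(-40288\right) \frac{1}{-31051}} - \frac{29353}{-9681} = - \frac{5927}{\left(-40288\right) \left(- \frac{1}{31051}\right)} - - \frac{29353}{9681} = - \frac{5927}{\frac{40288}{31051}} + \frac{29353}{9681} = \left(-5927\right) \frac{31051}{40288} + \frac{29353}{9681} = - \frac{184039277}{40288} + \frac{29353}{9681} = - \frac{1780501666973}{390028128}$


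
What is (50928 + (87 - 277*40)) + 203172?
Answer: 243107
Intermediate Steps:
(50928 + (87 - 277*40)) + 203172 = (50928 + (87 - 11080)) + 203172 = (50928 - 10993) + 203172 = 39935 + 203172 = 243107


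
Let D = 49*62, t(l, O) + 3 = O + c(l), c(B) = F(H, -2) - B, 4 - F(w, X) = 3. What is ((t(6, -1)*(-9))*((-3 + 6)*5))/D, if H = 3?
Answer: 1215/3038 ≈ 0.39993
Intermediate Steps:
F(w, X) = 1 (F(w, X) = 4 - 1*3 = 4 - 3 = 1)
c(B) = 1 - B
t(l, O) = -2 + O - l (t(l, O) = -3 + (O + (1 - l)) = -3 + (1 + O - l) = -2 + O - l)
D = 3038
((t(6, -1)*(-9))*((-3 + 6)*5))/D = (((-2 - 1 - 1*6)*(-9))*((-3 + 6)*5))/3038 = (((-2 - 1 - 6)*(-9))*(3*5))*(1/3038) = (-9*(-9)*15)*(1/3038) = (81*15)*(1/3038) = 1215*(1/3038) = 1215/3038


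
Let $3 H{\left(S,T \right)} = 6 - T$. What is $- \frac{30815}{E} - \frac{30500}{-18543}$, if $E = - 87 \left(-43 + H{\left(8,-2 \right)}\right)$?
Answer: $- \frac{464378045}{65067387} \approx -7.1369$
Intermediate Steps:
$H{\left(S,T \right)} = 2 - \frac{T}{3}$ ($H{\left(S,T \right)} = \frac{6 - T}{3} = 2 - \frac{T}{3}$)
$E = 3509$ ($E = - 87 \left(-43 + \left(2 - - \frac{2}{3}\right)\right) = - 87 \left(-43 + \left(2 + \frac{2}{3}\right)\right) = - 87 \left(-43 + \frac{8}{3}\right) = \left(-87\right) \left(- \frac{121}{3}\right) = 3509$)
$- \frac{30815}{E} - \frac{30500}{-18543} = - \frac{30815}{3509} - \frac{30500}{-18543} = \left(-30815\right) \frac{1}{3509} - - \frac{30500}{18543} = - \frac{30815}{3509} + \frac{30500}{18543} = - \frac{464378045}{65067387}$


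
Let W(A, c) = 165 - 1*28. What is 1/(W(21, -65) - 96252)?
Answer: -1/96115 ≈ -1.0404e-5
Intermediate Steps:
W(A, c) = 137 (W(A, c) = 165 - 28 = 137)
1/(W(21, -65) - 96252) = 1/(137 - 96252) = 1/(-96115) = -1/96115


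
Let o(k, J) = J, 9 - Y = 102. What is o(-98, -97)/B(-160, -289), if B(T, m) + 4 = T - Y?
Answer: 97/71 ≈ 1.3662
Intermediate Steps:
Y = -93 (Y = 9 - 1*102 = 9 - 102 = -93)
B(T, m) = 89 + T (B(T, m) = -4 + (T - 1*(-93)) = -4 + (T + 93) = -4 + (93 + T) = 89 + T)
o(-98, -97)/B(-160, -289) = -97/(89 - 160) = -97/(-71) = -97*(-1/71) = 97/71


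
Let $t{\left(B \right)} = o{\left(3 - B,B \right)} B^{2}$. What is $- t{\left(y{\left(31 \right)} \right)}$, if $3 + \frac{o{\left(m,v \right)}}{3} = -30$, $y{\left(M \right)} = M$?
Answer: $95139$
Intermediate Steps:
$o{\left(m,v \right)} = -99$ ($o{\left(m,v \right)} = -9 + 3 \left(-30\right) = -9 - 90 = -99$)
$t{\left(B \right)} = - 99 B^{2}$
$- t{\left(y{\left(31 \right)} \right)} = - \left(-99\right) 31^{2} = - \left(-99\right) 961 = \left(-1\right) \left(-95139\right) = 95139$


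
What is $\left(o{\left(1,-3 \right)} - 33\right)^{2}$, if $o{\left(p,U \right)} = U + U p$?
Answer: $1521$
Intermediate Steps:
$\left(o{\left(1,-3 \right)} - 33\right)^{2} = \left(- 3 \left(1 + 1\right) - 33\right)^{2} = \left(\left(-3\right) 2 - 33\right)^{2} = \left(-6 - 33\right)^{2} = \left(-39\right)^{2} = 1521$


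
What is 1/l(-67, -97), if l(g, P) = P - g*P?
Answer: -1/6596 ≈ -0.00015161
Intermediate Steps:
l(g, P) = P - P*g
1/l(-67, -97) = 1/(-97*(1 - 1*(-67))) = 1/(-97*(1 + 67)) = 1/(-97*68) = 1/(-6596) = -1/6596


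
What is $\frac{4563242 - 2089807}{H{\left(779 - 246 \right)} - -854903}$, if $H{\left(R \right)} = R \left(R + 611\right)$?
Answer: $\frac{494687}{292931} \approx 1.6887$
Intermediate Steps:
$H{\left(R \right)} = R \left(611 + R\right)$
$\frac{4563242 - 2089807}{H{\left(779 - 246 \right)} - -854903} = \frac{4563242 - 2089807}{\left(779 - 246\right) \left(611 + \left(779 - 246\right)\right) - -854903} = \frac{2473435}{533 \left(611 + 533\right) + 854903} = \frac{2473435}{533 \cdot 1144 + 854903} = \frac{2473435}{609752 + 854903} = \frac{2473435}{1464655} = 2473435 \cdot \frac{1}{1464655} = \frac{494687}{292931}$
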